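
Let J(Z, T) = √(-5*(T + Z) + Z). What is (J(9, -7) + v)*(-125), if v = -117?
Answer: 14625 - 125*I ≈ 14625.0 - 125.0*I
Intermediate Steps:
J(Z, T) = √(-5*T - 4*Z) (J(Z, T) = √((-5*T - 5*Z) + Z) = √(-5*T - 4*Z))
(J(9, -7) + v)*(-125) = (√(-5*(-7) - 4*9) - 117)*(-125) = (√(35 - 36) - 117)*(-125) = (√(-1) - 117)*(-125) = (I - 117)*(-125) = (-117 + I)*(-125) = 14625 - 125*I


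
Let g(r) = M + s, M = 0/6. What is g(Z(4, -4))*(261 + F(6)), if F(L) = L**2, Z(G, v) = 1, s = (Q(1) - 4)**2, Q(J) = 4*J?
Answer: 0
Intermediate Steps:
M = 0 (M = 0*(1/6) = 0)
s = 0 (s = (4*1 - 4)**2 = (4 - 4)**2 = 0**2 = 0)
g(r) = 0 (g(r) = 0 + 0 = 0)
g(Z(4, -4))*(261 + F(6)) = 0*(261 + 6**2) = 0*(261 + 36) = 0*297 = 0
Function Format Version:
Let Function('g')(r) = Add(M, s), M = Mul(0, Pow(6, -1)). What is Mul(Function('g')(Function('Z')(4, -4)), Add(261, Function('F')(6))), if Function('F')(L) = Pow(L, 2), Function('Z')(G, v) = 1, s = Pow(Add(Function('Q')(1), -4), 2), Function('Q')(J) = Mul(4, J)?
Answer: 0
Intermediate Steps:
M = 0 (M = Mul(0, Rational(1, 6)) = 0)
s = 0 (s = Pow(Add(Mul(4, 1), -4), 2) = Pow(Add(4, -4), 2) = Pow(0, 2) = 0)
Function('g')(r) = 0 (Function('g')(r) = Add(0, 0) = 0)
Mul(Function('g')(Function('Z')(4, -4)), Add(261, Function('F')(6))) = Mul(0, Add(261, Pow(6, 2))) = Mul(0, Add(261, 36)) = Mul(0, 297) = 0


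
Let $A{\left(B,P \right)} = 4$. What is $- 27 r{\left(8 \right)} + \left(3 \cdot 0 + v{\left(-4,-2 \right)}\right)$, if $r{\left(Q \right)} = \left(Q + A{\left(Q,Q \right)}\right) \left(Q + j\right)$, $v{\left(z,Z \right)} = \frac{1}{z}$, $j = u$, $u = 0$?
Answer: $- \frac{10369}{4} \approx -2592.3$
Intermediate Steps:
$j = 0$
$r{\left(Q \right)} = Q \left(4 + Q\right)$ ($r{\left(Q \right)} = \left(Q + 4\right) \left(Q + 0\right) = \left(4 + Q\right) Q = Q \left(4 + Q\right)$)
$- 27 r{\left(8 \right)} + \left(3 \cdot 0 + v{\left(-4,-2 \right)}\right) = - 27 \cdot 8 \left(4 + 8\right) + \left(3 \cdot 0 + \frac{1}{-4}\right) = - 27 \cdot 8 \cdot 12 + \left(0 - \frac{1}{4}\right) = \left(-27\right) 96 - \frac{1}{4} = -2592 - \frac{1}{4} = - \frac{10369}{4}$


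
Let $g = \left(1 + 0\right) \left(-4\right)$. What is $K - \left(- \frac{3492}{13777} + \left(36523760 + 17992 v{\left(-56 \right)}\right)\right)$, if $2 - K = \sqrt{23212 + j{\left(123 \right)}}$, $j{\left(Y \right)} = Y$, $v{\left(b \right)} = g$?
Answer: $- \frac{502196307338}{13777} - \sqrt{23335} \approx -3.6452 \cdot 10^{7}$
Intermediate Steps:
$g = -4$ ($g = 1 \left(-4\right) = -4$)
$v{\left(b \right)} = -4$
$K = 2 - \sqrt{23335}$ ($K = 2 - \sqrt{23212 + 123} = 2 - \sqrt{23335} \approx -150.76$)
$K - \left(- \frac{3492}{13777} + \left(36523760 + 17992 v{\left(-56 \right)}\right)\right) = \left(2 - \sqrt{23335}\right) + \left(\frac{3492}{13777} - \frac{17992}{\frac{1}{-4 + 2030}}\right) = \left(2 - \sqrt{23335}\right) + \left(3492 \cdot \frac{1}{13777} - \frac{17992}{\frac{1}{2026}}\right) = \left(2 - \sqrt{23335}\right) + \left(\frac{3492}{13777} - 17992 \frac{1}{\frac{1}{2026}}\right) = \left(2 - \sqrt{23335}\right) + \left(\frac{3492}{13777} - 36451792\right) = \left(2 - \sqrt{23335}\right) - \frac{502196334892}{13777} = - \frac{502196307338}{13777} - \sqrt{23335}$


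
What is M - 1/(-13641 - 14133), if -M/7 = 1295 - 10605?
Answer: 1810031581/27774 ≈ 65170.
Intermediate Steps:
M = 65170 (M = -7*(1295 - 10605) = -7*(-9310) = 65170)
M - 1/(-13641 - 14133) = 65170 - 1/(-13641 - 14133) = 65170 - 1/(-27774) = 65170 - 1*(-1/27774) = 65170 + 1/27774 = 1810031581/27774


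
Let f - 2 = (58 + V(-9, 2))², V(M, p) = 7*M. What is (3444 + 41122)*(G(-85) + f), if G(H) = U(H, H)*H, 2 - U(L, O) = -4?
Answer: -21525378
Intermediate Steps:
U(L, O) = 6 (U(L, O) = 2 - 1*(-4) = 2 + 4 = 6)
f = 27 (f = 2 + (58 + 7*(-9))² = 2 + (58 - 63)² = 2 + (-5)² = 2 + 25 = 27)
G(H) = 6*H
(3444 + 41122)*(G(-85) + f) = (3444 + 41122)*(6*(-85) + 27) = 44566*(-510 + 27) = 44566*(-483) = -21525378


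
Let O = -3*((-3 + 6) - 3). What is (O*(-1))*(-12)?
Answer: 0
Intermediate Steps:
O = 0 (O = -3*(3 - 3) = -3*0 = 0)
(O*(-1))*(-12) = (0*(-1))*(-12) = 0*(-12) = 0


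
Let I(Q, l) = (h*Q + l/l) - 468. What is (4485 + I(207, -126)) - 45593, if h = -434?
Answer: -131413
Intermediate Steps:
I(Q, l) = -467 - 434*Q (I(Q, l) = (-434*Q + l/l) - 468 = (-434*Q + 1) - 468 = (1 - 434*Q) - 468 = -467 - 434*Q)
(4485 + I(207, -126)) - 45593 = (4485 + (-467 - 434*207)) - 45593 = (4485 + (-467 - 89838)) - 45593 = (4485 - 90305) - 45593 = -85820 - 45593 = -131413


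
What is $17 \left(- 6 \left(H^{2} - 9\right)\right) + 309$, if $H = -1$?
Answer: $1125$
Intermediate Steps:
$17 \left(- 6 \left(H^{2} - 9\right)\right) + 309 = 17 \left(- 6 \left(\left(-1\right)^{2} - 9\right)\right) + 309 = 17 \left(- 6 \left(1 - 9\right)\right) + 309 = 17 \left(\left(-6\right) \left(-8\right)\right) + 309 = 17 \cdot 48 + 309 = 816 + 309 = 1125$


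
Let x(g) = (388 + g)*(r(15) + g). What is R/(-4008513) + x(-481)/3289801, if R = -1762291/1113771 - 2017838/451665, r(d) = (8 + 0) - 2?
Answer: 29696123036725639726046/2211281403364124820797265 ≈ 0.013429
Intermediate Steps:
r(d) = 6 (r(d) = 8 - 2 = 6)
R = -1014458203871/167683792905 (R = -1762291*1/1113771 - 2017838*1/451665 = -1762291/1113771 - 2017838/451665 = -1014458203871/167683792905 ≈ -6.0498)
x(g) = (6 + g)*(388 + g) (x(g) = (388 + g)*(6 + g) = (6 + g)*(388 + g))
R/(-4008513) + x(-481)/3289801 = -1014458203871/167683792905/(-4008513) + (2328 + (-481)² + 394*(-481))/3289801 = -1014458203871/167683792905*(-1/4008513) + (2328 + 231361 - 189514)*(1/3289801) = 1014458203871/672162663749000265 + 44175*(1/3289801) = 1014458203871/672162663749000265 + 44175/3289801 = 29696123036725639726046/2211281403364124820797265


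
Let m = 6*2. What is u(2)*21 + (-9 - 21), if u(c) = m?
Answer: 222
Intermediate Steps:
m = 12
u(c) = 12
u(2)*21 + (-9 - 21) = 12*21 + (-9 - 21) = 252 - 30 = 222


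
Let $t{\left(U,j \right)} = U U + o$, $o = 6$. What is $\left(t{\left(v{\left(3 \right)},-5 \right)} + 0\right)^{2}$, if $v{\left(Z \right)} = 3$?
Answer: $225$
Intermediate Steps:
$t{\left(U,j \right)} = 6 + U^{2}$ ($t{\left(U,j \right)} = U U + 6 = U^{2} + 6 = 6 + U^{2}$)
$\left(t{\left(v{\left(3 \right)},-5 \right)} + 0\right)^{2} = \left(\left(6 + 3^{2}\right) + 0\right)^{2} = \left(\left(6 + 9\right) + 0\right)^{2} = \left(15 + 0\right)^{2} = 15^{2} = 225$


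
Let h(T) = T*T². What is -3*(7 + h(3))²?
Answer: -3468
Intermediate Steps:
h(T) = T³
-3*(7 + h(3))² = -3*(7 + 3³)² = -3*(7 + 27)² = -3*34² = -3*1156 = -3468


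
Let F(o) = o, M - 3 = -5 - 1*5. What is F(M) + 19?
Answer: 12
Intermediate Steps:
M = -7 (M = 3 + (-5 - 1*5) = 3 + (-5 - 5) = 3 - 10 = -7)
F(M) + 19 = -7 + 19 = 12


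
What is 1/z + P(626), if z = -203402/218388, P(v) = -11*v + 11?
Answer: -699303569/101701 ≈ -6876.1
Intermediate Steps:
P(v) = 11 - 11*v
z = -101701/109194 (z = -203402*1/218388 = -101701/109194 ≈ -0.93138)
1/z + P(626) = 1/(-101701/109194) + (11 - 11*626) = -109194/101701 + (11 - 6886) = -109194/101701 - 6875 = -699303569/101701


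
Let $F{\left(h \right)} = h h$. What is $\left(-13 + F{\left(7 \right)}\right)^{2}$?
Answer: $1296$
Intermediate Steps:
$F{\left(h \right)} = h^{2}$
$\left(-13 + F{\left(7 \right)}\right)^{2} = \left(-13 + 7^{2}\right)^{2} = \left(-13 + 49\right)^{2} = 36^{2} = 1296$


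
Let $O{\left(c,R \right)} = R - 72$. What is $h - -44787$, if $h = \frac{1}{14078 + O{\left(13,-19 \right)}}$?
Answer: $\frac{626435770}{13987} \approx 44787.0$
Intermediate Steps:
$O{\left(c,R \right)} = -72 + R$
$h = \frac{1}{13987}$ ($h = \frac{1}{14078 - 91} = \frac{1}{13987} \approx 7.1495 \cdot 10^{-5}$)
$h - -44787 = \frac{1}{13987} - -44787 = \frac{1}{13987} + 44787 = \frac{626435770}{13987}$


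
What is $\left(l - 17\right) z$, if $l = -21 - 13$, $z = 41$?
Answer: $-2091$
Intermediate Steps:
$l = -34$ ($l = -21 - 13 = -34$)
$\left(l - 17\right) z = \left(-34 - 17\right) 41 = \left(-51\right) 41 = -2091$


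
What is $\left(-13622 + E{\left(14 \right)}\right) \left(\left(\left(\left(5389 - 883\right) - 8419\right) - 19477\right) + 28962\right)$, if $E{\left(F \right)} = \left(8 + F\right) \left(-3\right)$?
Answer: $-76269536$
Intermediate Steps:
$E{\left(F \right)} = -24 - 3 F$
$\left(-13622 + E{\left(14 \right)}\right) \left(\left(\left(\left(5389 - 883\right) - 8419\right) - 19477\right) + 28962\right) = \left(-13622 - 66\right) \left(\left(\left(\left(5389 - 883\right) - 8419\right) - 19477\right) + 28962\right) = \left(-13622 - 66\right) \left(\left(\left(4506 - 8419\right) - 19477\right) + 28962\right) = \left(-13622 - 66\right) \left(\left(-3913 - 19477\right) + 28962\right) = - 13688 \left(-23390 + 28962\right) = \left(-13688\right) 5572 = -76269536$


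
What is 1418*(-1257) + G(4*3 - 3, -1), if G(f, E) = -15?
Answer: -1782441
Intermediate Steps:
1418*(-1257) + G(4*3 - 3, -1) = 1418*(-1257) - 15 = -1782426 - 15 = -1782441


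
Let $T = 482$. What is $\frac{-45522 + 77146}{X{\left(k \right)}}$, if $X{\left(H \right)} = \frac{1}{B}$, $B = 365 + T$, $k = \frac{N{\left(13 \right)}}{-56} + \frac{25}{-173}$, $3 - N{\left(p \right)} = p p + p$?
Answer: $26785528$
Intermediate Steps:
$N{\left(p \right)} = 3 - p - p^{2}$ ($N{\left(p \right)} = 3 - \left(p p + p\right) = 3 - \left(p^{2} + p\right) = 3 - \left(p + p^{2}\right) = 3 - p - p^{2}$)
$k = \frac{29567}{9688}$ ($k = \frac{3 - 13 - 13^{2}}{-56} + \frac{25}{-173} = \left(3 - 13 - 169\right) \left(- \frac{1}{56}\right) + 25 \left(- \frac{1}{173}\right) = \left(3 - 13 - 169\right) \left(- \frac{1}{56}\right) - \frac{25}{173} = \left(-179\right) \left(- \frac{1}{56}\right) - \frac{25}{173} = \frac{179}{56} - \frac{25}{173} = \frac{29567}{9688} \approx 3.0519$)
$B = 847$ ($B = 365 + 482 = 847$)
$X{\left(H \right)} = \frac{1}{847}$
$\frac{-45522 + 77146}{X{\left(k \right)}} = \left(-45522 + 77146\right) \frac{1}{\frac{1}{847}} = 31624 \cdot 847 = 26785528$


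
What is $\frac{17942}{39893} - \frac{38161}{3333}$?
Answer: $- \frac{1462556087}{132963369} \approx -11.0$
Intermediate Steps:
$\frac{17942}{39893} - \frac{38161}{3333} = - \frac{1462556087}{132963369}$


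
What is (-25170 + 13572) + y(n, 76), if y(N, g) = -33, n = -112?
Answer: -11631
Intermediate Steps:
(-25170 + 13572) + y(n, 76) = (-25170 + 13572) - 33 = -11598 - 33 = -11631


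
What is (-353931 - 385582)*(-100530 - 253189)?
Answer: 261579798847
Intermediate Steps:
(-353931 - 385582)*(-100530 - 253189) = -739513*(-353719) = 261579798847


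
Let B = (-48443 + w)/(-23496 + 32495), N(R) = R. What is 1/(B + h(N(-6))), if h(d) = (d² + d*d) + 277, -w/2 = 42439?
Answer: 8999/3007330 ≈ 0.0029924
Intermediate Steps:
w = -84878 (w = -2*42439 = -84878)
B = -133321/8999 (B = (-48443 - 84878)/(-23496 + 32495) = -133321/8999 ≈ -14.815)
h(d) = 277 + 2*d² (h(d) = (d² + d²) + 277 = 2*d² + 277 = 277 + 2*d²)
1/(B + h(N(-6))) = 1/(-133321/8999 + (277 + 2*(-6)²)) = 1/(-133321/8999 + (277 + 2*36)) = 1/(-133321/8999 + (277 + 72)) = 1/(-133321/8999 + 349) = 1/(3007330/8999) = 8999/3007330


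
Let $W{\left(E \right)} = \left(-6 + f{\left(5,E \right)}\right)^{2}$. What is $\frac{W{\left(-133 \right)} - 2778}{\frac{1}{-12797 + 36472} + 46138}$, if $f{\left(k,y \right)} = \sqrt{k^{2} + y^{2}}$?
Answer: $\frac{354462100}{1092317151} - \frac{94700 \sqrt{17714}}{364105717} \approx 0.28989$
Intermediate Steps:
$W{\left(E \right)} = \left(-6 + \sqrt{25 + E^{2}}\right)^{2}$ ($W{\left(E \right)} = \left(-6 + \sqrt{5^{2} + E^{2}}\right)^{2} = \left(-6 + \sqrt{25 + E^{2}}\right)^{2}$)
$\frac{W{\left(-133 \right)} - 2778}{\frac{1}{-12797 + 36472} + 46138} = \frac{\left(-6 + \sqrt{25 + \left(-133\right)^{2}}\right)^{2} - 2778}{\frac{1}{-12797 + 36472} + 46138} = \frac{\left(-6 + \sqrt{25 + 17689}\right)^{2} - 2778}{\frac{1}{23675} + 46138} = \frac{\left(-6 + \sqrt{17714}\right)^{2} - 2778}{\frac{1}{23675} + 46138} = \frac{-2778 + \left(-6 + \sqrt{17714}\right)^{2}}{\frac{1092317151}{23675}} = \left(-2778 + \left(-6 + \sqrt{17714}\right)^{2}\right) \frac{23675}{1092317151} = - \frac{21923050}{364105717} + \frac{23675 \left(-6 + \sqrt{17714}\right)^{2}}{1092317151}$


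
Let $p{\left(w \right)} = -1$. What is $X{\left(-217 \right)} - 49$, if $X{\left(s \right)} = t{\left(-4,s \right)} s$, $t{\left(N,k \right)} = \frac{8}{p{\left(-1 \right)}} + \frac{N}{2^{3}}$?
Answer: $\frac{3591}{2} \approx 1795.5$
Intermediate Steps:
$t{\left(N,k \right)} = -8 + \frac{N}{8}$ ($t{\left(N,k \right)} = \frac{8}{-1} + \frac{N}{2^{3}} = 8 \left(-1\right) + \frac{N}{8} = -8 + N \frac{1}{8} = -8 + \frac{N}{8}$)
$X{\left(s \right)} = - \frac{17 s}{2}$ ($X{\left(s \right)} = \left(-8 + \frac{1}{8} \left(-4\right)\right) s = \left(-8 - \frac{1}{2}\right) s = - \frac{17 s}{2}$)
$X{\left(-217 \right)} - 49 = \left(- \frac{17}{2}\right) \left(-217\right) - 49 = \frac{3689}{2} - 49 = \frac{3591}{2}$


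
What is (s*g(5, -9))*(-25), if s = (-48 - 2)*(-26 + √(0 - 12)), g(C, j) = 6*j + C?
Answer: 1592500 - 122500*I*√3 ≈ 1.5925e+6 - 2.1218e+5*I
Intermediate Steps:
g(C, j) = C + 6*j
s = 1300 - 100*I*√3 (s = -50*(-26 + √(-12)) = -50*(-26 + 2*I*√3) = 1300 - 100*I*√3 ≈ 1300.0 - 173.21*I)
(s*g(5, -9))*(-25) = ((1300 - 100*I*√3)*(5 + 6*(-9)))*(-25) = ((1300 - 100*I*√3)*(5 - 54))*(-25) = ((1300 - 100*I*√3)*(-49))*(-25) = (-63700 + 4900*I*√3)*(-25) = 1592500 - 122500*I*√3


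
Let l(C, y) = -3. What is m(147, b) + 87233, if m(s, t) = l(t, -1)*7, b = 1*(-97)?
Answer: 87212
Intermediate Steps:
b = -97
m(s, t) = -21 (m(s, t) = -3*7 = -21)
m(147, b) + 87233 = -21 + 87233 = 87212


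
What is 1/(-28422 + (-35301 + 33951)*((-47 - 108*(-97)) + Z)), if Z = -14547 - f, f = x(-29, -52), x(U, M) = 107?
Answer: 1/5675328 ≈ 1.7620e-7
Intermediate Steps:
f = 107
Z = -14654 (Z = -14547 - 1*107 = -14547 - 107 = -14654)
1/(-28422 + (-35301 + 33951)*((-47 - 108*(-97)) + Z)) = 1/(-28422 + (-35301 + 33951)*((-47 - 108*(-97)) - 14654)) = 1/(-28422 - 1350*((-47 + 10476) - 14654)) = 1/(-28422 - 1350*(10429 - 14654)) = 1/(-28422 - 1350*(-4225)) = 1/(-28422 + 5703750) = 1/5675328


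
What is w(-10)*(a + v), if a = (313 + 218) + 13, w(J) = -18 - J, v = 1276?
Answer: -14560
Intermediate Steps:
a = 544 (a = 531 + 13 = 544)
w(-10)*(a + v) = (-18 - 1*(-10))*(544 + 1276) = (-18 + 10)*1820 = -8*1820 = -14560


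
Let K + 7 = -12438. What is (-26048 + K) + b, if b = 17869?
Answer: -20624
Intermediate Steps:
K = -12445 (K = -7 - 12438 = -12445)
(-26048 + K) + b = (-26048 - 12445) + 17869 = -38493 + 17869 = -20624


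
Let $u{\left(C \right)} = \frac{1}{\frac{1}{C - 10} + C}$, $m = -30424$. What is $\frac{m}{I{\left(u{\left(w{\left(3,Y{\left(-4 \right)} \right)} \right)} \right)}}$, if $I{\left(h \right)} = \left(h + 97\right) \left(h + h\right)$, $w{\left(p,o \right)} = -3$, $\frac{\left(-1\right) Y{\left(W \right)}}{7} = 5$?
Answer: $\frac{24339200}{50271} \approx 484.16$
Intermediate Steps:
$Y{\left(W \right)} = -35$ ($Y{\left(W \right)} = \left(-7\right) 5 = -35$)
$u{\left(C \right)} = \frac{1}{C + \frac{1}{-10 + C}}$ ($u{\left(C \right)} = \frac{1}{\frac{1}{-10 + C} + C} = \frac{1}{C + \frac{1}{-10 + C}}$)
$I{\left(h \right)} = 2 h \left(97 + h\right)$ ($I{\left(h \right)} = \left(97 + h\right) 2 h = 2 h \left(97 + h\right)$)
$\frac{m}{I{\left(u{\left(w{\left(3,Y{\left(-4 \right)} \right)} \right)} \right)}} = - \frac{30424}{2 \frac{-10 - 3}{1 + \left(-3\right)^{2} - -30} \left(97 + \frac{-10 - 3}{1 + \left(-3\right)^{2} - -30}\right)} = - \frac{30424}{2 \frac{1}{1 + 9 + 30} \left(-13\right) \left(97 + \frac{1}{1 + 9 + 30} \left(-13\right)\right)} = - \frac{30424}{2 \cdot \frac{1}{40} \left(-13\right) \left(97 + \frac{1}{40} \left(-13\right)\right)} = - \frac{30424}{2 \left(- \frac{13}{40}\right) \left(97 - \frac{13}{40}\right)} = - \frac{30424}{2 \left(- \frac{13}{40}\right) \frac{3867}{40}} = - \frac{30424}{- \frac{50271}{800}} = \left(-30424\right) \left(- \frac{800}{50271}\right) = \frac{24339200}{50271}$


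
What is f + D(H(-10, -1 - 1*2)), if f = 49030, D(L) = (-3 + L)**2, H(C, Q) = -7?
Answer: 49130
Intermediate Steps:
f + D(H(-10, -1 - 1*2)) = 49030 + (-3 - 7)**2 = 49030 + (-10)**2 = 49030 + 100 = 49130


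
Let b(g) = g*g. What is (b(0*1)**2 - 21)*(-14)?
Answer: 294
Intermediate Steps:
b(g) = g**2
(b(0*1)**2 - 21)*(-14) = (((0*1)**2)**2 - 21)*(-14) = ((0**2)**2 - 21)*(-14) = (0**2 - 21)*(-14) = (0 - 21)*(-14) = -21*(-14) = 294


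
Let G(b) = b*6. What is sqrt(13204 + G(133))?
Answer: sqrt(14002) ≈ 118.33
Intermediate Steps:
G(b) = 6*b
sqrt(13204 + G(133)) = sqrt(13204 + 6*133) = sqrt(13204 + 798) = sqrt(14002)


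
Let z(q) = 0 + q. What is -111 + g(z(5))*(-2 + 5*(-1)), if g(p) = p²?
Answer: -286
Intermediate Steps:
z(q) = q
-111 + g(z(5))*(-2 + 5*(-1)) = -111 + 5²*(-2 + 5*(-1)) = -111 + 25*(-2 - 5) = -111 + 25*(-7) = -111 - 175 = -286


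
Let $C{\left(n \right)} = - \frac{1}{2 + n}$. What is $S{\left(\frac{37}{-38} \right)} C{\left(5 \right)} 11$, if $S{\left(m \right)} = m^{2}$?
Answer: $- \frac{15059}{10108} \approx -1.4898$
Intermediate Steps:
$S{\left(\frac{37}{-38} \right)} C{\left(5 \right)} 11 = \left(\frac{37}{-38}\right)^{2} - \frac{1}{2 + 5} \cdot 11 = \left(37 \left(- \frac{1}{38}\right)\right)^{2} - \frac{1}{7} \cdot 11 = \left(- \frac{37}{38}\right)^{2} \left(-1\right) \frac{1}{7} \cdot 11 = \frac{1369 \left(\left(- \frac{1}{7}\right) 11\right)}{1444} = \frac{1369}{1444} \left(- \frac{11}{7}\right) = - \frac{15059}{10108}$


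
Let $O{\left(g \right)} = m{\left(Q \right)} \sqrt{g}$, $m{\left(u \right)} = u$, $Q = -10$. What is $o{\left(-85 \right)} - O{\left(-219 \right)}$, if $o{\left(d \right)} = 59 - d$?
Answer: $144 + 10 i \sqrt{219} \approx 144.0 + 147.99 i$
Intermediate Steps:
$O{\left(g \right)} = - 10 \sqrt{g}$
$o{\left(-85 \right)} - O{\left(-219 \right)} = \left(59 - -85\right) - - 10 \sqrt{-219} = \left(59 + 85\right) - - 10 i \sqrt{219} = 144 - - 10 i \sqrt{219} = 144 + 10 i \sqrt{219}$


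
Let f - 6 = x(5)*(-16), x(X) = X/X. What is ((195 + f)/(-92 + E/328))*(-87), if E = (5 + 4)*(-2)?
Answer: 2639580/15097 ≈ 174.84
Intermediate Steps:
x(X) = 1
f = -10 (f = 6 + 1*(-16) = 6 - 16 = -10)
E = -18 (E = 9*(-2) = -18)
((195 + f)/(-92 + E/328))*(-87) = ((195 - 10)/(-92 - 18/328))*(-87) = (185/(-92 - 18*1/328))*(-87) = (185/(-92 - 9/164))*(-87) = (185/(-15097/164))*(-87) = (185*(-164/15097))*(-87) = -30340/15097*(-87) = 2639580/15097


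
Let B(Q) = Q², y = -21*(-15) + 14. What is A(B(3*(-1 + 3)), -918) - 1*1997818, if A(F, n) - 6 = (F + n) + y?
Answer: -1998365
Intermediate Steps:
y = 329 (y = 315 + 14 = 329)
A(F, n) = 335 + F + n (A(F, n) = 6 + ((F + n) + 329) = 6 + (329 + F + n) = 335 + F + n)
A(B(3*(-1 + 3)), -918) - 1*1997818 = (335 + (3*(-1 + 3))² - 918) - 1*1997818 = (335 + (3*2)² - 918) - 1997818 = (335 + 6² - 918) - 1997818 = (335 + 36 - 918) - 1997818 = -547 - 1997818 = -1998365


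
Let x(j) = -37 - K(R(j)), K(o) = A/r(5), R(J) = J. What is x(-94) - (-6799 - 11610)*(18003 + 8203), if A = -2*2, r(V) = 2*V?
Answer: 2412131087/5 ≈ 4.8243e+8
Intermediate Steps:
A = -4
K(o) = -2/5 (K(o) = -4/(2*5) = -4/10 = -4*1/10 = -2/5)
x(j) = -183/5 (x(j) = -37 - 1*(-2/5) = -37 + 2/5 = -183/5)
x(-94) - (-6799 - 11610)*(18003 + 8203) = -183/5 - (-6799 - 11610)*(18003 + 8203) = -183/5 - (-18409)*26206 = -183/5 - 1*(-482426254) = -183/5 + 482426254 = 2412131087/5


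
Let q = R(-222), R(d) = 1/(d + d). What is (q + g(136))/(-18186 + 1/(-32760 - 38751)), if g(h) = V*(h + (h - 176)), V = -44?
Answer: 44705268509/192473858956 ≈ 0.23227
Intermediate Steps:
R(d) = 1/(2*d)
q = -1/444 (q = (½)/(-222) = (½)*(-1/222) = -1/444 ≈ -0.0022523)
g(h) = 7744 - 88*h (g(h) = -44*(h + (h - 176)) = -44*(h + (-176 + h)) = -44*(-176 + 2*h) = 7744 - 88*h)
(q + g(136))/(-18186 + 1/(-32760 - 38751)) = (-1/444 + (7744 - 88*136))/(-18186 + 1/(-32760 - 38751)) = (-1/444 + (7744 - 11968))/(-18186 + 1/(-71511)) = (-1/444 - 4224)/(-18186 - 1/71511) = -1875457/(444*(-1300499047/71511)) = -1875457/444*(-71511/1300499047) = 44705268509/192473858956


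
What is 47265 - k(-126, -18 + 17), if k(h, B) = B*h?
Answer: 47139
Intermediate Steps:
47265 - k(-126, -18 + 17) = 47265 - (-18 + 17)*(-126) = 47265 - (-1)*(-126) = 47265 - 1*126 = 47265 - 126 = 47139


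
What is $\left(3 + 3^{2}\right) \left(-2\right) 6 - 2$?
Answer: $-146$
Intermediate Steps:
$\left(3 + 3^{2}\right) \left(-2\right) 6 - 2 = \left(3 + 9\right) \left(-2\right) 6 - 2 = 12 \left(-2\right) 6 - 2 = \left(-24\right) 6 - 2 = -144 - 2 = -146$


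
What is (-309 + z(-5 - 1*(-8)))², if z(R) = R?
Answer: 93636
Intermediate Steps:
(-309 + z(-5 - 1*(-8)))² = (-309 + (-5 - 1*(-8)))² = (-309 + (-5 + 8))² = (-309 + 3)² = (-306)² = 93636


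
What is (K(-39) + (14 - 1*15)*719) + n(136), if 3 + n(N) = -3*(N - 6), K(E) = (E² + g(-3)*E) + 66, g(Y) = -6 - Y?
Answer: 592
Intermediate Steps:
K(E) = 66 + E² - 3*E (K(E) = (E² + (-6 - 1*(-3))*E) + 66 = (E² + (-6 + 3)*E) + 66 = (E² - 3*E) + 66 = 66 + E² - 3*E)
n(N) = 15 - 3*N (n(N) = -3 - 3*(N - 6) = -3 - 3*(-6 + N) = -3 + (18 - 3*N) = 15 - 3*N)
(K(-39) + (14 - 1*15)*719) + n(136) = ((66 + (-39)² - 3*(-39)) + (14 - 1*15)*719) + (15 - 3*136) = ((66 + 1521 + 117) + (14 - 15)*719) + (15 - 408) = (1704 - 1*719) - 393 = (1704 - 719) - 393 = 985 - 393 = 592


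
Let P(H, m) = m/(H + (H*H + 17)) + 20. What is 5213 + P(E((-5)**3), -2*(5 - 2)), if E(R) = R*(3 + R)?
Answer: 1217079454705/232577767 ≈ 5233.0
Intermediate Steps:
P(H, m) = 20 + m/(17 + H + H**2) (P(H, m) = m/(H + (H**2 + 17)) + 20 = m/(H + (17 + H**2)) + 20 = m/(17 + H + H**2) + 20 = 20 + m/(17 + H + H**2))
5213 + P(E((-5)**3), -2*(5 - 2)) = 5213 + (340 - 2*(5 - 2) + 20*((-5)**3*(3 + (-5)**3)) + 20*((-5)**3*(3 + (-5)**3))**2)/(17 + (-5)**3*(3 + (-5)**3) + ((-5)**3*(3 + (-5)**3))**2) = 5213 + (340 - 2*3 + 20*(-125*(3 - 125)) + 20*(-125*(3 - 125))**2)/(17 - 125*(3 - 125) + (-125*(3 - 125))**2) = 5213 + (340 - 6 + 20*(-125*(-122)) + 20*(-125*(-122))**2)/(17 - 125*(-122) + (-125*(-122))**2) = 5213 + (340 - 6 + 20*15250 + 20*15250**2)/(17 + 15250 + 15250**2) = 5213 + (340 - 6 + 305000 + 20*232562500)/(17 + 15250 + 232562500) = 5213 + (340 - 6 + 305000 + 4651250000)/232577767 = 5213 + (1/232577767)*4651555334 = 5213 + 4651555334/232577767 = 1217079454705/232577767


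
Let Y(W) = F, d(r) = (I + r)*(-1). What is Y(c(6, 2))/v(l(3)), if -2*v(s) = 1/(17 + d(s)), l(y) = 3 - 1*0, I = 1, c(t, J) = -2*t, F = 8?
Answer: -208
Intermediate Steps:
d(r) = -1 - r (d(r) = (1 + r)*(-1) = -1 - r)
l(y) = 3 (l(y) = 3 + 0 = 3)
v(s) = -1/(2*(16 - s)) (v(s) = -1/(2*(17 + (-1 - s))) = -1/(2*(16 - s)))
Y(W) = 8
Y(c(6, 2))/v(l(3)) = 8/((1/(2*(-16 + 3)))) = 8/(((1/2)/(-13))) = 8/(((1/2)*(-1/13))) = 8/(-1/26) = 8*(-26) = -208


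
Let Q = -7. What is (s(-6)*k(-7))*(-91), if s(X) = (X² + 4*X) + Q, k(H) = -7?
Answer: 3185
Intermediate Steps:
s(X) = -7 + X² + 4*X (s(X) = (X² + 4*X) - 7 = -7 + X² + 4*X)
(s(-6)*k(-7))*(-91) = ((-7 + (-6)² + 4*(-6))*(-7))*(-91) = ((-7 + 36 - 24)*(-7))*(-91) = (5*(-7))*(-91) = -35*(-91) = 3185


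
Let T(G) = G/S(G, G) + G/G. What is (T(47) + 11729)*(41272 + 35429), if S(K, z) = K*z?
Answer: 42286105011/47 ≈ 8.9970e+8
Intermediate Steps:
T(G) = 1 + 1/G (T(G) = G/((G*G)) + G/G = G/(G²) + 1 = G/G² + 1 = 1/G + 1 = 1 + 1/G)
(T(47) + 11729)*(41272 + 35429) = ((1 + 47)/47 + 11729)*(41272 + 35429) = ((1/47)*48 + 11729)*76701 = (48/47 + 11729)*76701 = (551311/47)*76701 = 42286105011/47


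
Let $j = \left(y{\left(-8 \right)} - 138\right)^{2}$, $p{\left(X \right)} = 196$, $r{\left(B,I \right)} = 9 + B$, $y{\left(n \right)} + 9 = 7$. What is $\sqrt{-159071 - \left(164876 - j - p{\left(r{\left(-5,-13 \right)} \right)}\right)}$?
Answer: $i \sqrt{304151} \approx 551.5 i$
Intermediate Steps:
$y{\left(n \right)} = -2$ ($y{\left(n \right)} = -9 + 7 = -2$)
$j = 19600$ ($j = \left(-2 - 138\right)^{2} = \left(-140\right)^{2} = 19600$)
$\sqrt{-159071 - \left(164876 - j - p{\left(r{\left(-5,-13 \right)} \right)}\right)} = \sqrt{-159071 + \left(\left(196 + 19600\right) - 164876\right)} = \sqrt{-159071 + \left(19796 - 164876\right)} = \sqrt{-159071 - 145080} = \sqrt{-304151} = i \sqrt{304151}$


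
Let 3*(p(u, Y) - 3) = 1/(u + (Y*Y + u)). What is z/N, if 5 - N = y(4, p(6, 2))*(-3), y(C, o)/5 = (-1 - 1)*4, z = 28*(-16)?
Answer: 448/115 ≈ 3.8957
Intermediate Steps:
z = -448
p(u, Y) = 3 + 1/(3*(Y² + 2*u)) (p(u, Y) = 3 + 1/(3*(u + (Y*Y + u))) = 3 + 1/(3*(u + (Y² + u))) = 3 + 1/(3*(u + (u + Y²))) = 3 + 1/(3*(Y² + 2*u)))
y(C, o) = -40 (y(C, o) = 5*((-1 - 1)*4) = 5*(-2*4) = 5*(-8) = -40)
N = -115 (N = 5 - (-40)*(-3) = 5 - 1*120 = 5 - 120 = -115)
z/N = -448/(-115) = -448*(-1/115) = 448/115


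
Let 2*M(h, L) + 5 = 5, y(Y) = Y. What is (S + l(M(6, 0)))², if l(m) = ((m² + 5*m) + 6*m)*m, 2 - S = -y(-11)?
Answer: 81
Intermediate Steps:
M(h, L) = 0 (M(h, L) = -5/2 + (½)*5 = -5/2 + 5/2 = 0)
S = -9 (S = 2 - (-1)*(-11) = 2 - 1*11 = 2 - 11 = -9)
l(m) = m*(m² + 11*m) (l(m) = (m² + 11*m)*m = m*(m² + 11*m))
(S + l(M(6, 0)))² = (-9 + 0²*(11 + 0))² = (-9 + 0*11)² = (-9 + 0)² = (-9)² = 81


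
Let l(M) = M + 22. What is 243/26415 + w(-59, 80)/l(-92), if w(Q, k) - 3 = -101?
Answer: 4136/2935 ≈ 1.4092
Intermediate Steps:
w(Q, k) = -98 (w(Q, k) = 3 - 101 = -98)
l(M) = 22 + M
243/26415 + w(-59, 80)/l(-92) = 243/26415 - 98/(22 - 92) = 243*(1/26415) - 98/(-70) = 27/2935 - 98*(-1/70) = 27/2935 + 7/5 = 4136/2935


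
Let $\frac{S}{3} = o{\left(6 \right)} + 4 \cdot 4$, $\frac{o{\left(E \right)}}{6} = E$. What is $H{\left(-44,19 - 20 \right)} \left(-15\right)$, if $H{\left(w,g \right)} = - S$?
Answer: $2340$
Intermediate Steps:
$o{\left(E \right)} = 6 E$
$S = 156$ ($S = 3 \left(6 \cdot 6 + 4 \cdot 4\right) = 3 \left(36 + 16\right) = 3 \cdot 52 = 156$)
$H{\left(w,g \right)} = -156$ ($H{\left(w,g \right)} = \left(-1\right) 156 = -156$)
$H{\left(-44,19 - 20 \right)} \left(-15\right) = \left(-156\right) \left(-15\right) = 2340$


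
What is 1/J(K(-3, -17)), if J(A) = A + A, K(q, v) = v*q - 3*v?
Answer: 1/204 ≈ 0.0049020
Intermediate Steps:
K(q, v) = -3*v + q*v (K(q, v) = q*v - 3*v = -3*v + q*v)
J(A) = 2*A
1/J(K(-3, -17)) = 1/(2*(-17*(-3 - 3))) = 1/(2*(-17*(-6))) = 1/(2*102) = 1/204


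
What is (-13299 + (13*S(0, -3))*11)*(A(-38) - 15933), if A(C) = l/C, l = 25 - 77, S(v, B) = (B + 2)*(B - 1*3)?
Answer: 3765903141/19 ≈ 1.9821e+8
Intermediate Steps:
S(v, B) = (-3 + B)*(2 + B) (S(v, B) = (2 + B)*(B - 3) = (2 + B)*(-3 + B) = (-3 + B)*(2 + B))
l = -52
A(C) = -52/C
(-13299 + (13*S(0, -3))*11)*(A(-38) - 15933) = (-13299 + (13*(-6 + (-3)² - 1*(-3)))*11)*(-52/(-38) - 15933) = (-13299 + (13*(-6 + 9 + 3))*11)*(-52*(-1/38) - 15933) = (-13299 + (13*6)*11)*(26/19 - 15933) = (-13299 + 78*11)*(-302701/19) = (-13299 + 858)*(-302701/19) = -12441*(-302701/19) = 3765903141/19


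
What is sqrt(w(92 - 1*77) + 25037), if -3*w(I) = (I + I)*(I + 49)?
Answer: sqrt(24397) ≈ 156.20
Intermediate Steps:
w(I) = -2*I*(49 + I)/3 (w(I) = -(I + I)*(I + 49)/3 = -2*I*(49 + I)/3)
sqrt(w(92 - 1*77) + 25037) = sqrt(-2*(92 - 1*77)*(49 + (92 - 1*77))/3 + 25037) = sqrt(-2*(92 - 77)*(49 + (92 - 77))/3 + 25037) = sqrt(-2/3*15*(49 + 15) + 25037) = sqrt(-2/3*15*64 + 25037) = sqrt(-640 + 25037) = sqrt(24397)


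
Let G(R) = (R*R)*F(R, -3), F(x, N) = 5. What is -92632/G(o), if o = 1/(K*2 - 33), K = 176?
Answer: -9426324952/5 ≈ -1.8853e+9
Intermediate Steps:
o = 1/319 (o = 1/(176*2 - 33) = 1/(352 - 33) = 1/319 ≈ 0.0031348)
G(R) = 5*R² (G(R) = (R*R)*5 = R²*5 = 5*R²)
-92632/G(o) = -92632/(5*(1/319)²) = -92632/(5*(1/101761)) = -92632/5/101761 = -92632*101761/5 = -9426324952/5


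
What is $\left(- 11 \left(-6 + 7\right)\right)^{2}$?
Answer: $121$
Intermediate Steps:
$\left(- 11 \left(-6 + 7\right)\right)^{2} = \left(\left(-11\right) 1\right)^{2} = \left(-11\right)^{2} = 121$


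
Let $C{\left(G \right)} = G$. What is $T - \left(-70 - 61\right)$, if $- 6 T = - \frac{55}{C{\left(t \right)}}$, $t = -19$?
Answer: $\frac{14879}{114} \approx 130.52$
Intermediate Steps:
$T = - \frac{55}{114}$ ($T = - \frac{\left(-55\right) \frac{1}{-19}}{6} = - \frac{\left(-55\right) \left(- \frac{1}{19}\right)}{6} = \left(- \frac{1}{6}\right) \frac{55}{19} = - \frac{55}{114} \approx -0.48246$)
$T - \left(-70 - 61\right) = - \frac{55}{114} - \left(-70 - 61\right) = - \frac{55}{114} - -131 = - \frac{55}{114} + 131 = \frac{14879}{114}$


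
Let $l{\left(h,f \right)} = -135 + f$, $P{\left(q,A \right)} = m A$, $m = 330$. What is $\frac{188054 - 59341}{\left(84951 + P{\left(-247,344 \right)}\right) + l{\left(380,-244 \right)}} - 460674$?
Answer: $- \frac{91255705295}{198092} \approx -4.6067 \cdot 10^{5}$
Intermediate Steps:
$P{\left(q,A \right)} = 330 A$
$\frac{188054 - 59341}{\left(84951 + P{\left(-247,344 \right)}\right) + l{\left(380,-244 \right)}} - 460674 = \frac{188054 - 59341}{\left(84951 + 330 \cdot 344\right) - 379} - 460674 = \frac{128713}{\left(84951 + 113520\right) - 379} - 460674 = \frac{128713}{198471 - 379} - 460674 = \frac{128713}{198092} - 460674 = - \frac{91255705295}{198092}$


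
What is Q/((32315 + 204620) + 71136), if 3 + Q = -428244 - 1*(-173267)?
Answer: -254980/308071 ≈ -0.82767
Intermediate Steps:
Q = -254980 (Q = -3 + (-428244 - 1*(-173267)) = -3 + (-428244 + 173267) = -3 - 254977 = -254980)
Q/((32315 + 204620) + 71136) = -254980/((32315 + 204620) + 71136) = -254980/(236935 + 71136) = -254980/308071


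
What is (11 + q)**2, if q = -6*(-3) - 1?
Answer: 784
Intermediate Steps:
q = 17 (q = 18 - 1 = 17)
(11 + q)**2 = (11 + 17)**2 = 28**2 = 784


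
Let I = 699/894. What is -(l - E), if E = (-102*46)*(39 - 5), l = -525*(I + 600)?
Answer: 46452981/298 ≈ 1.5588e+5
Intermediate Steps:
I = 233/298 (I = 699*(1/894) = 233/298 ≈ 0.78188)
l = -93992325/298 (l = -525*(233/298 + 600) = -525*179033/298 = -93992325/298 ≈ -3.1541e+5)
E = -159528 (E = -4692*34 = -159528)
-(l - E) = -(-93992325/298 - 1*(-159528)) = -(-93992325/298 + 159528) = -1*(-46452981/298) = 46452981/298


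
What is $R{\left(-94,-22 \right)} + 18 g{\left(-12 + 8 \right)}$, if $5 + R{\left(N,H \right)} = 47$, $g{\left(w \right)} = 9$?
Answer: $204$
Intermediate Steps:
$R{\left(N,H \right)} = 42$ ($R{\left(N,H \right)} = -5 + 47 = 42$)
$R{\left(-94,-22 \right)} + 18 g{\left(-12 + 8 \right)} = 42 + 18 \cdot 9 = 42 + 162 = 204$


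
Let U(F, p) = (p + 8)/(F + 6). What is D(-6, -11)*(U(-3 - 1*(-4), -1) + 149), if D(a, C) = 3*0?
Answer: 0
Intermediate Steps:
D(a, C) = 0
U(F, p) = (8 + p)/(6 + F)
D(-6, -11)*(U(-3 - 1*(-4), -1) + 149) = 0*((8 - 1)/(6 + (-3 - 1*(-4))) + 149) = 0*(7/(6 + (-3 + 4)) + 149) = 0*(7/(6 + 1) + 149) = 0*(7/7 + 149) = 0*((1/7)*7 + 149) = 0*(1 + 149) = 0*150 = 0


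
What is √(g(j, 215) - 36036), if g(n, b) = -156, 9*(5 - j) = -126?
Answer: 4*I*√2262 ≈ 190.24*I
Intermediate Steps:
j = 19 (j = 5 - ⅑*(-126) = 5 + 14 = 19)
√(g(j, 215) - 36036) = √(-156 - 36036) = √(-36192) = 4*I*√2262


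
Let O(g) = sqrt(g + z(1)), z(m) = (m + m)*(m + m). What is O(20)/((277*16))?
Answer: sqrt(6)/2216 ≈ 0.0011054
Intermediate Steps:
z(m) = 4*m**2 (z(m) = (2*m)*(2*m) = 4*m**2)
O(g) = sqrt(4 + g) (O(g) = sqrt(g + 4*1**2) = sqrt(g + 4*1) = sqrt(g + 4) = sqrt(4 + g))
O(20)/((277*16)) = sqrt(4 + 20)/((277*16)) = sqrt(24)/4432 = (2*sqrt(6))*(1/4432) = sqrt(6)/2216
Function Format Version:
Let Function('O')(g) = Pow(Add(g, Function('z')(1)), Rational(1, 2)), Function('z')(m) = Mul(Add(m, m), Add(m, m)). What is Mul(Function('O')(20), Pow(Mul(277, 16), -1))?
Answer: Mul(Rational(1, 2216), Pow(6, Rational(1, 2))) ≈ 0.0011054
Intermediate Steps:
Function('z')(m) = Mul(4, Pow(m, 2)) (Function('z')(m) = Mul(Mul(2, m), Mul(2, m)) = Mul(4, Pow(m, 2)))
Function('O')(g) = Pow(Add(4, g), Rational(1, 2)) (Function('O')(g) = Pow(Add(g, Mul(4, Pow(1, 2))), Rational(1, 2)) = Pow(Add(g, Mul(4, 1)), Rational(1, 2)) = Pow(Add(g, 4), Rational(1, 2)) = Pow(Add(4, g), Rational(1, 2)))
Mul(Function('O')(20), Pow(Mul(277, 16), -1)) = Mul(Pow(Add(4, 20), Rational(1, 2)), Pow(Mul(277, 16), -1)) = Mul(Pow(24, Rational(1, 2)), Pow(4432, -1)) = Mul(Mul(2, Pow(6, Rational(1, 2))), Rational(1, 4432)) = Mul(Rational(1, 2216), Pow(6, Rational(1, 2)))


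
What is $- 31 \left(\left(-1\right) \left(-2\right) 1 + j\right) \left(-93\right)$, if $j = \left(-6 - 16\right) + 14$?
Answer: $-17298$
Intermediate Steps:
$j = -8$ ($j = -22 + 14 = -8$)
$- 31 \left(\left(-1\right) \left(-2\right) 1 + j\right) \left(-93\right) = - 31 \left(\left(-1\right) \left(-2\right) 1 - 8\right) \left(-93\right) = - 31 \left(2 \cdot 1 - 8\right) \left(-93\right) = - 31 \left(2 - 8\right) \left(-93\right) = \left(-31\right) \left(-6\right) \left(-93\right) = 186 \left(-93\right) = -17298$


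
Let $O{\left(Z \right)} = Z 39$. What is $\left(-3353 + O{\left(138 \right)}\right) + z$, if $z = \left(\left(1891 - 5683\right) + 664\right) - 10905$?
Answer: $-12004$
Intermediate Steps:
$O{\left(Z \right)} = 39 Z$
$z = -14033$ ($z = \left(-3792 + 664\right) - 10905 = -3128 - 10905 = -14033$)
$\left(-3353 + O{\left(138 \right)}\right) + z = \left(-3353 + 39 \cdot 138\right) - 14033 = \left(-3353 + 5382\right) - 14033 = 2029 - 14033 = -12004$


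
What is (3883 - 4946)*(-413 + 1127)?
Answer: -758982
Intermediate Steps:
(3883 - 4946)*(-413 + 1127) = -1063*714 = -758982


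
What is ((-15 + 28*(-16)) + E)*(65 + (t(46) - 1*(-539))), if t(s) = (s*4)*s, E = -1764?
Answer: -20194436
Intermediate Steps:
t(s) = 4*s**2 (t(s) = (4*s)*s = 4*s**2)
((-15 + 28*(-16)) + E)*(65 + (t(46) - 1*(-539))) = ((-15 + 28*(-16)) - 1764)*(65 + (4*46**2 - 1*(-539))) = ((-15 - 448) - 1764)*(65 + (4*2116 + 539)) = (-463 - 1764)*(65 + (8464 + 539)) = -2227*(65 + 9003) = -2227*9068 = -20194436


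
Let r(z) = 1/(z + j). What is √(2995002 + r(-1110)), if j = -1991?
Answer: √28800541224301/3101 ≈ 1730.6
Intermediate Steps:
r(z) = 1/(-1991 + z) (r(z) = 1/(z - 1991) = 1/(-1991 + z))
√(2995002 + r(-1110)) = √(2995002 + 1/(-1991 - 1110)) = √(2995002 + 1/(-3101)) = √(2995002 - 1/3101) = √(9287501201/3101) = √28800541224301/3101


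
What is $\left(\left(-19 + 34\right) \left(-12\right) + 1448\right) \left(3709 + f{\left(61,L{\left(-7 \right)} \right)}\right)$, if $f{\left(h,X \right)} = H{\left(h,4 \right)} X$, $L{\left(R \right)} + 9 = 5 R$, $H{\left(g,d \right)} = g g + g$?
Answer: $-206302332$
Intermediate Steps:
$H{\left(g,d \right)} = g + g^{2}$ ($H{\left(g,d \right)} = g^{2} + g = g + g^{2}$)
$L{\left(R \right)} = -9 + 5 R$
$f{\left(h,X \right)} = X h \left(1 + h\right)$ ($f{\left(h,X \right)} = h \left(1 + h\right) X = X h \left(1 + h\right)$)
$\left(\left(-19 + 34\right) \left(-12\right) + 1448\right) \left(3709 + f{\left(61,L{\left(-7 \right)} \right)}\right) = \left(\left(-19 + 34\right) \left(-12\right) + 1448\right) \left(3709 + \left(-9 + 5 \left(-7\right)\right) 61 \left(1 + 61\right)\right) = \left(15 \left(-12\right) + 1448\right) \left(3709 + \left(-9 - 35\right) 61 \cdot 62\right) = \left(-180 + 1448\right) \left(3709 - 2684 \cdot 62\right) = 1268 \left(3709 - 166408\right) = 1268 \left(-162699\right) = -206302332$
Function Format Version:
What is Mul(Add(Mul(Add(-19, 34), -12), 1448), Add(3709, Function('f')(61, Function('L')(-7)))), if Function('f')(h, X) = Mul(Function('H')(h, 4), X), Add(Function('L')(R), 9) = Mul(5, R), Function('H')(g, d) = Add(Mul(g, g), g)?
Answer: -206302332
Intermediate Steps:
Function('H')(g, d) = Add(g, Pow(g, 2)) (Function('H')(g, d) = Add(Pow(g, 2), g) = Add(g, Pow(g, 2)))
Function('L')(R) = Add(-9, Mul(5, R))
Function('f')(h, X) = Mul(X, h, Add(1, h)) (Function('f')(h, X) = Mul(Mul(h, Add(1, h)), X) = Mul(X, h, Add(1, h)))
Mul(Add(Mul(Add(-19, 34), -12), 1448), Add(3709, Function('f')(61, Function('L')(-7)))) = Mul(Add(Mul(Add(-19, 34), -12), 1448), Add(3709, Mul(Add(-9, Mul(5, -7)), 61, Add(1, 61)))) = Mul(Add(Mul(15, -12), 1448), Add(3709, Mul(Add(-9, -35), 61, 62))) = Mul(Add(-180, 1448), Add(3709, Mul(-44, 61, 62))) = Mul(1268, Add(3709, -166408)) = Mul(1268, -162699) = -206302332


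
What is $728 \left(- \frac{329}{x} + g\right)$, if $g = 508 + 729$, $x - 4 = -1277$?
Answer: $\frac{1146621840}{1273} \approx 9.0072 \cdot 10^{5}$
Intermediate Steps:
$x = -1273$ ($x = 4 - 1277 = -1273$)
$g = 1237$
$728 \left(- \frac{329}{x} + g\right) = 728 \left(- \frac{329}{-1273} + 1237\right) = 728 \left(\left(-329\right) \left(- \frac{1}{1273}\right) + 1237\right) = 728 \left(\frac{329}{1273} + 1237\right) = 728 \cdot \frac{1575030}{1273} = \frac{1146621840}{1273}$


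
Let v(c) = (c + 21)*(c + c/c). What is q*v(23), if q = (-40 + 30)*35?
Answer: -369600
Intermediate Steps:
v(c) = (1 + c)*(21 + c) (v(c) = (21 + c)*(c + 1) = (21 + c)*(1 + c) = (1 + c)*(21 + c))
q = -350 (q = -10*35 = -350)
q*v(23) = -350*(21 + 23² + 22*23) = -350*(21 + 529 + 506) = -350*1056 = -369600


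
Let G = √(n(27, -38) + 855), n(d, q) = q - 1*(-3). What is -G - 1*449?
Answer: -449 - 2*√205 ≈ -477.64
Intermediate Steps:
n(d, q) = 3 + q (n(d, q) = q + 3 = 3 + q)
G = 2*√205 (G = √((3 - 38) + 855) = √(-35 + 855) = √820 = 2*√205 ≈ 28.636)
-G - 1*449 = -2*√205 - 1*449 = -2*√205 - 449 = -449 - 2*√205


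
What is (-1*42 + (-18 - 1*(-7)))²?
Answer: 2809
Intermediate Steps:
(-1*42 + (-18 - 1*(-7)))² = (-42 + (-18 + 7))² = (-42 - 11)² = (-53)² = 2809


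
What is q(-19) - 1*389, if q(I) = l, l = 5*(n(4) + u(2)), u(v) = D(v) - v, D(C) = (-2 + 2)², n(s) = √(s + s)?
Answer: -399 + 10*√2 ≈ -384.86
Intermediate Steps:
n(s) = √2*√s (n(s) = √(2*s) = √2*√s)
D(C) = 0 (D(C) = 0² = 0)
u(v) = -v (u(v) = 0 - v = -v)
l = -10 + 10*√2 (l = 5*(√2*√4 - 1*2) = 5*(√2*2 - 2) = 5*(2*√2 - 2) = 5*(-2 + 2*√2) = -10 + 10*√2 ≈ 4.1421)
q(I) = -10 + 10*√2
q(-19) - 1*389 = (-10 + 10*√2) - 1*389 = (-10 + 10*√2) - 389 = -399 + 10*√2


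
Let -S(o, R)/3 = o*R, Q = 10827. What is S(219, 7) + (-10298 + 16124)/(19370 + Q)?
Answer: -138870177/30197 ≈ -4598.8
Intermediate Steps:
S(o, R) = -3*R*o (S(o, R) = -3*o*R = -3*R*o)
S(219, 7) + (-10298 + 16124)/(19370 + Q) = -3*7*219 + (-10298 + 16124)/(19370 + 10827) = -4599 + 5826/30197 = -138870177/30197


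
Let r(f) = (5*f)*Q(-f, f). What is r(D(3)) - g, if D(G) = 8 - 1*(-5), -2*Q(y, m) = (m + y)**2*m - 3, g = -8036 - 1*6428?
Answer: 29123/2 ≈ 14562.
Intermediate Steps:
g = -14464 (g = -8036 - 6428 = -14464)
Q(y, m) = 3/2 - m*(m + y)**2/2 (Q(y, m) = -((m + y)**2*m - 3)/2 = -(m*(m + y)**2 - 3)/2 = -(-3 + m*(m + y)**2)/2 = 3/2 - m*(m + y)**2/2)
D(G) = 13 (D(G) = 8 + 5 = 13)
r(f) = 15*f/2 (r(f) = (5*f)*(3/2 - f*(f - f)**2/2) = (5*f)*(3/2 - 1/2*f*0**2) = (5*f)*(3/2 - 1/2*f*0) = (5*f)*(3/2 + 0) = (5*f)*(3/2) = 15*f/2)
r(D(3)) - g = (15/2)*13 - 1*(-14464) = 195/2 + 14464 = 29123/2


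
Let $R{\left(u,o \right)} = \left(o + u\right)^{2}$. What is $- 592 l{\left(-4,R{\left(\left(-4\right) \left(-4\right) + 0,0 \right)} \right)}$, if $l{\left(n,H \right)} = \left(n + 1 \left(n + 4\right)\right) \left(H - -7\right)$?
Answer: $622784$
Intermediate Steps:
$l{\left(n,H \right)} = \left(4 + 2 n\right) \left(7 + H\right)$ ($l{\left(n,H \right)} = \left(n + 1 \left(4 + n\right)\right) \left(H + 7\right) = \left(n + \left(4 + n\right)\right) \left(7 + H\right) = \left(4 + 2 n\right) \left(7 + H\right)$)
$- 592 l{\left(-4,R{\left(\left(-4\right) \left(-4\right) + 0,0 \right)} \right)} = - 592 \left(28 + 4 \left(0 + \left(\left(-4\right) \left(-4\right) + 0\right)\right)^{2} + 14 \left(-4\right) + 2 \left(0 + \left(\left(-4\right) \left(-4\right) + 0\right)\right)^{2} \left(-4\right)\right) = - 592 \left(28 + 4 \left(0 + \left(16 + 0\right)\right)^{2} - 56 + 2 \left(0 + \left(16 + 0\right)\right)^{2} \left(-4\right)\right) = - 592 \left(28 + 4 \left(0 + 16\right)^{2} - 56 + 2 \left(0 + 16\right)^{2} \left(-4\right)\right) = - 592 \left(28 + 4 \cdot 16^{2} - 56 + 2 \cdot 16^{2} \left(-4\right)\right) = - 592 \left(28 + 4 \cdot 256 - 56 + 2 \cdot 256 \left(-4\right)\right) = - 592 \left(28 + 1024 - 56 - 2048\right) = \left(-592\right) \left(-1052\right) = 622784$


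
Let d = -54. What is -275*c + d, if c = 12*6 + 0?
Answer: -19854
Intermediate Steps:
c = 72 (c = 72 + 0 = 72)
-275*c + d = -275*72 - 54 = -19800 - 54 = -19854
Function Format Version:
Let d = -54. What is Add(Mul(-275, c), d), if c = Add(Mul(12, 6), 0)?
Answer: -19854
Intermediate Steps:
c = 72 (c = Add(72, 0) = 72)
Add(Mul(-275, c), d) = Add(Mul(-275, 72), -54) = Add(-19800, -54) = -19854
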